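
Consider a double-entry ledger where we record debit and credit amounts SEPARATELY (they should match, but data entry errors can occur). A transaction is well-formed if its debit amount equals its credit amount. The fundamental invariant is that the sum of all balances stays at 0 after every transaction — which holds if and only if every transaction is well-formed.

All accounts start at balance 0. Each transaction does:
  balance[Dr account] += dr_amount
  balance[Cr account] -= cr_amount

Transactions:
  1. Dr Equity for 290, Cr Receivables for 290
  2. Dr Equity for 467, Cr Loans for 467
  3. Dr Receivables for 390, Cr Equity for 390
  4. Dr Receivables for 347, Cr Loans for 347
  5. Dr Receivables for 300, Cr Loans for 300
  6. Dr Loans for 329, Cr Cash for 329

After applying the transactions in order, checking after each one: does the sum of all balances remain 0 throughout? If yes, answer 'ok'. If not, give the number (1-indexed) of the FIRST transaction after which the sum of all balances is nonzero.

Answer: ok

Derivation:
After txn 1: dr=290 cr=290 sum_balances=0
After txn 2: dr=467 cr=467 sum_balances=0
After txn 3: dr=390 cr=390 sum_balances=0
After txn 4: dr=347 cr=347 sum_balances=0
After txn 5: dr=300 cr=300 sum_balances=0
After txn 6: dr=329 cr=329 sum_balances=0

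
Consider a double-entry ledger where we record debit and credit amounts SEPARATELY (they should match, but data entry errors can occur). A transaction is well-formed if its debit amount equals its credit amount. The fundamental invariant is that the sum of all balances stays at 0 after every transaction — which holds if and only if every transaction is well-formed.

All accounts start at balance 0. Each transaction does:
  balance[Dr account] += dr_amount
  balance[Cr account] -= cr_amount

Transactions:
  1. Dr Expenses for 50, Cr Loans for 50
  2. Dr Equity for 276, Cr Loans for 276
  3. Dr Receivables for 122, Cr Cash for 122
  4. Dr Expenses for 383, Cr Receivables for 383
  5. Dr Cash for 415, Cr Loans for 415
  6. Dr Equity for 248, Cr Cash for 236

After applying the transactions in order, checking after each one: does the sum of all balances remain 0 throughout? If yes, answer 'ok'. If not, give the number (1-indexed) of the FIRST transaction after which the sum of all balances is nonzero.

Answer: 6

Derivation:
After txn 1: dr=50 cr=50 sum_balances=0
After txn 2: dr=276 cr=276 sum_balances=0
After txn 3: dr=122 cr=122 sum_balances=0
After txn 4: dr=383 cr=383 sum_balances=0
After txn 5: dr=415 cr=415 sum_balances=0
After txn 6: dr=248 cr=236 sum_balances=12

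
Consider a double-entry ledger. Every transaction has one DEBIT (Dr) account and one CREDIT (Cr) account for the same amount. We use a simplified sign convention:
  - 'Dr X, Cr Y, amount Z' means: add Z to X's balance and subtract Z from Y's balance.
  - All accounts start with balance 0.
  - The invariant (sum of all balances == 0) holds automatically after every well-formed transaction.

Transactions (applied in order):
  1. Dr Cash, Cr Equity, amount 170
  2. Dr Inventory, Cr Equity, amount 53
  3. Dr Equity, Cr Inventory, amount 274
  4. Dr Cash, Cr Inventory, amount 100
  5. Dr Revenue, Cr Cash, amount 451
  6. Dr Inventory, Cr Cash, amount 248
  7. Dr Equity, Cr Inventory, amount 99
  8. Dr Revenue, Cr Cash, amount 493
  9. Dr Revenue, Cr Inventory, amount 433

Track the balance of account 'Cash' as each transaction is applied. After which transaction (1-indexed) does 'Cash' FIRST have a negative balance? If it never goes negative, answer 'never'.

Answer: 5

Derivation:
After txn 1: Cash=170
After txn 2: Cash=170
After txn 3: Cash=170
After txn 4: Cash=270
After txn 5: Cash=-181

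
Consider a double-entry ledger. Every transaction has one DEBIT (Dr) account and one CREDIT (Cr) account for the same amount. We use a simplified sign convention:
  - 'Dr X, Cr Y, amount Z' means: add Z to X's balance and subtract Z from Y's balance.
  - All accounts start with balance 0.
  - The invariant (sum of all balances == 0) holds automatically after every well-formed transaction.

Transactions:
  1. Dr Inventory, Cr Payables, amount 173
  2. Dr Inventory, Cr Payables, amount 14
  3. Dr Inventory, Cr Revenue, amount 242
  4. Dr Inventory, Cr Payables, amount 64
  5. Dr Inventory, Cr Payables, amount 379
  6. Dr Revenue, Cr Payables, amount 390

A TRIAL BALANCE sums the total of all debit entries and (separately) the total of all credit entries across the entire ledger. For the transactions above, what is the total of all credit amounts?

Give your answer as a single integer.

Answer: 1262

Derivation:
Txn 1: credit+=173
Txn 2: credit+=14
Txn 3: credit+=242
Txn 4: credit+=64
Txn 5: credit+=379
Txn 6: credit+=390
Total credits = 1262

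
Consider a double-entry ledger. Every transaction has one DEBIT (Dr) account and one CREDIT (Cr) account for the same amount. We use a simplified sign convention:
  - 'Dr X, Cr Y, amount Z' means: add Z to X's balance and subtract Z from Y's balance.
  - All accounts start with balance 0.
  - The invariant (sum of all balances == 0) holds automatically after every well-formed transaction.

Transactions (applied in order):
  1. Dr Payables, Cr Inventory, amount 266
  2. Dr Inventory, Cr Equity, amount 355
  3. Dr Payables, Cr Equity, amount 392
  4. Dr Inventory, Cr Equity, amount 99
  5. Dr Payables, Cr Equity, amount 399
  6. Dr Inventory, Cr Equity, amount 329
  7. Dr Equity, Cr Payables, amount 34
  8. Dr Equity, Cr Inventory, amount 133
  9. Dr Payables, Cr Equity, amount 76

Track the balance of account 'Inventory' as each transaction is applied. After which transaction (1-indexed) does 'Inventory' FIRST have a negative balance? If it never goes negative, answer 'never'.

After txn 1: Inventory=-266

Answer: 1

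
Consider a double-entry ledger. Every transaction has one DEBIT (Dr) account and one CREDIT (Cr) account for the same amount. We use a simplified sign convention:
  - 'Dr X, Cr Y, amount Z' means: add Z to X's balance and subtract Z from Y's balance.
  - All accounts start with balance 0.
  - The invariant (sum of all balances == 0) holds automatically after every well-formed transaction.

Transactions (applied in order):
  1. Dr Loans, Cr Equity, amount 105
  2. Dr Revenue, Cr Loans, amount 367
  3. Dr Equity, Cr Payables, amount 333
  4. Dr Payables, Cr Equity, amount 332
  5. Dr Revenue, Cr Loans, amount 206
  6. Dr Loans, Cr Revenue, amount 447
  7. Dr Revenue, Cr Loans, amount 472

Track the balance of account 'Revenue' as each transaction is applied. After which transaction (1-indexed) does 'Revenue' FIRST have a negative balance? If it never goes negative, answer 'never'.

Answer: never

Derivation:
After txn 1: Revenue=0
After txn 2: Revenue=367
After txn 3: Revenue=367
After txn 4: Revenue=367
After txn 5: Revenue=573
After txn 6: Revenue=126
After txn 7: Revenue=598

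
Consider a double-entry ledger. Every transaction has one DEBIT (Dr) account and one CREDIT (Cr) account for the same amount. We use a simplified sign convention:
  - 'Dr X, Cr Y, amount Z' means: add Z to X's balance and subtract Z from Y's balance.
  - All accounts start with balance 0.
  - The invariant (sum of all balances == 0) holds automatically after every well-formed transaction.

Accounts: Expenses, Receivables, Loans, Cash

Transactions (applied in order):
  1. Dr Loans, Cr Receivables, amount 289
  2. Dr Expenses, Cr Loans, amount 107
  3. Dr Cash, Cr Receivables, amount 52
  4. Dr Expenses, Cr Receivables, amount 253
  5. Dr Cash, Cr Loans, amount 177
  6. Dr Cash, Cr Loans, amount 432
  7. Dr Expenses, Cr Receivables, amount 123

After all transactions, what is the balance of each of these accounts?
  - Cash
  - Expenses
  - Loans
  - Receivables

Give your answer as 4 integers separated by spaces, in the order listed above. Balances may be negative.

Answer: 661 483 -427 -717

Derivation:
After txn 1 (Dr Loans, Cr Receivables, amount 289): Loans=289 Receivables=-289
After txn 2 (Dr Expenses, Cr Loans, amount 107): Expenses=107 Loans=182 Receivables=-289
After txn 3 (Dr Cash, Cr Receivables, amount 52): Cash=52 Expenses=107 Loans=182 Receivables=-341
After txn 4 (Dr Expenses, Cr Receivables, amount 253): Cash=52 Expenses=360 Loans=182 Receivables=-594
After txn 5 (Dr Cash, Cr Loans, amount 177): Cash=229 Expenses=360 Loans=5 Receivables=-594
After txn 6 (Dr Cash, Cr Loans, amount 432): Cash=661 Expenses=360 Loans=-427 Receivables=-594
After txn 7 (Dr Expenses, Cr Receivables, amount 123): Cash=661 Expenses=483 Loans=-427 Receivables=-717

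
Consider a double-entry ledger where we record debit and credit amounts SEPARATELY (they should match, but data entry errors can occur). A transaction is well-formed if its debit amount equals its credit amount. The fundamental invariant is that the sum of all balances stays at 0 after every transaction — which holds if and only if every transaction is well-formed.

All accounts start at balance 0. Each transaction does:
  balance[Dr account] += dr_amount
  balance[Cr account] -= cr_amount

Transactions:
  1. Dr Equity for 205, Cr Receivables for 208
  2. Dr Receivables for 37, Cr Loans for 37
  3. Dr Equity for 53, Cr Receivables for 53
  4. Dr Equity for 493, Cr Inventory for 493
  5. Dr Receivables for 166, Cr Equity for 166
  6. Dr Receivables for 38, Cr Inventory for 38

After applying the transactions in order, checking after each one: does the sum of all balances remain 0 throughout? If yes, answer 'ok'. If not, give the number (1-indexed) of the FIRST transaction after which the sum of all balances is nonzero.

Answer: 1

Derivation:
After txn 1: dr=205 cr=208 sum_balances=-3
After txn 2: dr=37 cr=37 sum_balances=-3
After txn 3: dr=53 cr=53 sum_balances=-3
After txn 4: dr=493 cr=493 sum_balances=-3
After txn 5: dr=166 cr=166 sum_balances=-3
After txn 6: dr=38 cr=38 sum_balances=-3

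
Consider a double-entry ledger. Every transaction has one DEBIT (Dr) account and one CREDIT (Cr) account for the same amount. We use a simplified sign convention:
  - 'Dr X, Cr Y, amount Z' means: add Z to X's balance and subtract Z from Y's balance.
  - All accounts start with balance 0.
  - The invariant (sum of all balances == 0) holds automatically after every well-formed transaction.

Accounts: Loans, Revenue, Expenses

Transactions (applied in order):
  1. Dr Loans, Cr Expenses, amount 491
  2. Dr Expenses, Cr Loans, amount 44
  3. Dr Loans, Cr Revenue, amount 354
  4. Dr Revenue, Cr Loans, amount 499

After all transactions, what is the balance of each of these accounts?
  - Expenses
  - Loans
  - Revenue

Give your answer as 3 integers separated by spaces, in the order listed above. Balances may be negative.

After txn 1 (Dr Loans, Cr Expenses, amount 491): Expenses=-491 Loans=491
After txn 2 (Dr Expenses, Cr Loans, amount 44): Expenses=-447 Loans=447
After txn 3 (Dr Loans, Cr Revenue, amount 354): Expenses=-447 Loans=801 Revenue=-354
After txn 4 (Dr Revenue, Cr Loans, amount 499): Expenses=-447 Loans=302 Revenue=145

Answer: -447 302 145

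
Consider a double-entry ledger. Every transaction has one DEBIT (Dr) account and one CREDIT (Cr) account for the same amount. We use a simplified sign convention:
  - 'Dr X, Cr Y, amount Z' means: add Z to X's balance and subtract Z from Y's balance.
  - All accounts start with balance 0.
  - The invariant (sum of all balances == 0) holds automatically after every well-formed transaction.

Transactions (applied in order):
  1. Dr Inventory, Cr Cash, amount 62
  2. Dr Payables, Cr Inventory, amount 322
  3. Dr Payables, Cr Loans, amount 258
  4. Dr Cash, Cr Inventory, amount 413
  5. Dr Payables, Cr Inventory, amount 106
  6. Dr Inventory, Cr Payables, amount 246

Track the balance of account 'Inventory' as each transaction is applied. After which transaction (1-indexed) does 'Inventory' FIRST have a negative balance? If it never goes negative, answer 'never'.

After txn 1: Inventory=62
After txn 2: Inventory=-260

Answer: 2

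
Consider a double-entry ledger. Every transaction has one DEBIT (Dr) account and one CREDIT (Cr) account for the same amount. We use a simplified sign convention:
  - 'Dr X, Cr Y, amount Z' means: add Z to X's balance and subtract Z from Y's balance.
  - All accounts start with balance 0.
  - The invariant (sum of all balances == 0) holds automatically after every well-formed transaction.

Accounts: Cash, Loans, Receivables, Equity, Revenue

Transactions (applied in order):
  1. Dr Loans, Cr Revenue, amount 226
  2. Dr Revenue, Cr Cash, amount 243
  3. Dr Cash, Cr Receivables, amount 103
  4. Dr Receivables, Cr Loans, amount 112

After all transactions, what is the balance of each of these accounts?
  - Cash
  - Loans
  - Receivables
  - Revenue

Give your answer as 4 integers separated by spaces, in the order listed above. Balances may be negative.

After txn 1 (Dr Loans, Cr Revenue, amount 226): Loans=226 Revenue=-226
After txn 2 (Dr Revenue, Cr Cash, amount 243): Cash=-243 Loans=226 Revenue=17
After txn 3 (Dr Cash, Cr Receivables, amount 103): Cash=-140 Loans=226 Receivables=-103 Revenue=17
After txn 4 (Dr Receivables, Cr Loans, amount 112): Cash=-140 Loans=114 Receivables=9 Revenue=17

Answer: -140 114 9 17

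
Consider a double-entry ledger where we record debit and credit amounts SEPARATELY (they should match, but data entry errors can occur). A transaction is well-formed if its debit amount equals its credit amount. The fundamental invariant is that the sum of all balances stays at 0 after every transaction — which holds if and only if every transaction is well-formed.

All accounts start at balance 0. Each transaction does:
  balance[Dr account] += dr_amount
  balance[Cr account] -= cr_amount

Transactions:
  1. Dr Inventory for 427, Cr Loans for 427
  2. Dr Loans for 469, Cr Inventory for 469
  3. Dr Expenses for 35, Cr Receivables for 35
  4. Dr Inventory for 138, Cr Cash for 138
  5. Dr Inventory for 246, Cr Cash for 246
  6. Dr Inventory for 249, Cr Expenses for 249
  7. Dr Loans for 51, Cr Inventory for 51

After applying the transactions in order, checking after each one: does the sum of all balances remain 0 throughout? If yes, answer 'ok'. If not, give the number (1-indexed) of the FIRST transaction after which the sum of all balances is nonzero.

Answer: ok

Derivation:
After txn 1: dr=427 cr=427 sum_balances=0
After txn 2: dr=469 cr=469 sum_balances=0
After txn 3: dr=35 cr=35 sum_balances=0
After txn 4: dr=138 cr=138 sum_balances=0
After txn 5: dr=246 cr=246 sum_balances=0
After txn 6: dr=249 cr=249 sum_balances=0
After txn 7: dr=51 cr=51 sum_balances=0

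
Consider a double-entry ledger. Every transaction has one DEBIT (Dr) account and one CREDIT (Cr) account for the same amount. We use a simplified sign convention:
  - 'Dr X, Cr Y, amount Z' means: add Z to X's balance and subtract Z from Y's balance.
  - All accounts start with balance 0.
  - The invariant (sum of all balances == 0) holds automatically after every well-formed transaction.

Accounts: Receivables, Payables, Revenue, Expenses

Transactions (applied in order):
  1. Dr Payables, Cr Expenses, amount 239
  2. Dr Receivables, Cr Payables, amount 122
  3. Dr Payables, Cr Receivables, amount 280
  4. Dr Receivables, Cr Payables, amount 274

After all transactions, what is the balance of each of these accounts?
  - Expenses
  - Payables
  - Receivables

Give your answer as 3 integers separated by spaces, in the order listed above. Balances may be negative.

After txn 1 (Dr Payables, Cr Expenses, amount 239): Expenses=-239 Payables=239
After txn 2 (Dr Receivables, Cr Payables, amount 122): Expenses=-239 Payables=117 Receivables=122
After txn 3 (Dr Payables, Cr Receivables, amount 280): Expenses=-239 Payables=397 Receivables=-158
After txn 4 (Dr Receivables, Cr Payables, amount 274): Expenses=-239 Payables=123 Receivables=116

Answer: -239 123 116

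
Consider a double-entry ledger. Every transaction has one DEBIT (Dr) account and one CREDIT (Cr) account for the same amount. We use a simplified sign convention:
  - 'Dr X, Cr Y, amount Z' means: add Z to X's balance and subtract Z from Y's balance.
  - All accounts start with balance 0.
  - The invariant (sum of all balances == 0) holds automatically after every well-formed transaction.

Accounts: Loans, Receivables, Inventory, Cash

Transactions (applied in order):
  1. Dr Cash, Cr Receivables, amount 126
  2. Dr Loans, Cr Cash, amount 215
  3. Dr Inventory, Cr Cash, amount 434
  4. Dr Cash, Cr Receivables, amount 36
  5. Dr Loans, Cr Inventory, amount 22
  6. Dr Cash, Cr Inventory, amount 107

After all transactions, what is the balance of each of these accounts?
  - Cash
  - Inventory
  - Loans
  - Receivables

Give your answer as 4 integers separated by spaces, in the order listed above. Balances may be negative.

After txn 1 (Dr Cash, Cr Receivables, amount 126): Cash=126 Receivables=-126
After txn 2 (Dr Loans, Cr Cash, amount 215): Cash=-89 Loans=215 Receivables=-126
After txn 3 (Dr Inventory, Cr Cash, amount 434): Cash=-523 Inventory=434 Loans=215 Receivables=-126
After txn 4 (Dr Cash, Cr Receivables, amount 36): Cash=-487 Inventory=434 Loans=215 Receivables=-162
After txn 5 (Dr Loans, Cr Inventory, amount 22): Cash=-487 Inventory=412 Loans=237 Receivables=-162
After txn 6 (Dr Cash, Cr Inventory, amount 107): Cash=-380 Inventory=305 Loans=237 Receivables=-162

Answer: -380 305 237 -162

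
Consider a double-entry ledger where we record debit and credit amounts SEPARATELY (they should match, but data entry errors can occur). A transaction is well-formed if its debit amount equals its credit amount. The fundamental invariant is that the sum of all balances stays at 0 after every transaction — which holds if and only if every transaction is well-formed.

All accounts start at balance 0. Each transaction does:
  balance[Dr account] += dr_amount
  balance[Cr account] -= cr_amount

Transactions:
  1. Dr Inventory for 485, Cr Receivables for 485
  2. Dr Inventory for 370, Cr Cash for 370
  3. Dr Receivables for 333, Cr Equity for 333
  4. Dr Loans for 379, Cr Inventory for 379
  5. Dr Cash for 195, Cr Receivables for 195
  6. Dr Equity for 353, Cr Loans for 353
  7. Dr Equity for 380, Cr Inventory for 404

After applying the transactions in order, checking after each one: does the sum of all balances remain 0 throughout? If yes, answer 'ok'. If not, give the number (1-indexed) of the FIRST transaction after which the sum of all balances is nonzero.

After txn 1: dr=485 cr=485 sum_balances=0
After txn 2: dr=370 cr=370 sum_balances=0
After txn 3: dr=333 cr=333 sum_balances=0
After txn 4: dr=379 cr=379 sum_balances=0
After txn 5: dr=195 cr=195 sum_balances=0
After txn 6: dr=353 cr=353 sum_balances=0
After txn 7: dr=380 cr=404 sum_balances=-24

Answer: 7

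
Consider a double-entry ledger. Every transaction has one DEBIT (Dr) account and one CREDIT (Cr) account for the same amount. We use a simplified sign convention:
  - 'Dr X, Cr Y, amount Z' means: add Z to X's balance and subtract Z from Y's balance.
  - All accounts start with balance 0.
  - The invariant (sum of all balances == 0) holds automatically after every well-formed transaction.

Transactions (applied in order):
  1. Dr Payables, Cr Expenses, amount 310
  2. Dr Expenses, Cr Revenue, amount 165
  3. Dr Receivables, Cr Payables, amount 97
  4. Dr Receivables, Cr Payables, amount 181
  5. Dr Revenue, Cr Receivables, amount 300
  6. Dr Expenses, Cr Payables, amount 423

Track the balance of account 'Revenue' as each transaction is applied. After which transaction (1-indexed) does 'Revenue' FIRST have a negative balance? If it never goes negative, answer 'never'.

Answer: 2

Derivation:
After txn 1: Revenue=0
After txn 2: Revenue=-165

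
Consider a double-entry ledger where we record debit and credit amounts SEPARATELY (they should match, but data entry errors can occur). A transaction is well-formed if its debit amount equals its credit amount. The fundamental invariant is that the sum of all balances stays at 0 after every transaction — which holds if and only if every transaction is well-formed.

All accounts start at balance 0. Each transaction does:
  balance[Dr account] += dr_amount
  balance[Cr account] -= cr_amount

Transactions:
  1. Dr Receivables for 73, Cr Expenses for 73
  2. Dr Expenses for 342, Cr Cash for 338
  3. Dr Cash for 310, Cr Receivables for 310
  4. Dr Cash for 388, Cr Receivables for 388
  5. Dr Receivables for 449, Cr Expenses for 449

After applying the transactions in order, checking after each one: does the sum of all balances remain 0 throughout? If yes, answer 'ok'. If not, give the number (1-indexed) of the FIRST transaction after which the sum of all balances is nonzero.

Answer: 2

Derivation:
After txn 1: dr=73 cr=73 sum_balances=0
After txn 2: dr=342 cr=338 sum_balances=4
After txn 3: dr=310 cr=310 sum_balances=4
After txn 4: dr=388 cr=388 sum_balances=4
After txn 5: dr=449 cr=449 sum_balances=4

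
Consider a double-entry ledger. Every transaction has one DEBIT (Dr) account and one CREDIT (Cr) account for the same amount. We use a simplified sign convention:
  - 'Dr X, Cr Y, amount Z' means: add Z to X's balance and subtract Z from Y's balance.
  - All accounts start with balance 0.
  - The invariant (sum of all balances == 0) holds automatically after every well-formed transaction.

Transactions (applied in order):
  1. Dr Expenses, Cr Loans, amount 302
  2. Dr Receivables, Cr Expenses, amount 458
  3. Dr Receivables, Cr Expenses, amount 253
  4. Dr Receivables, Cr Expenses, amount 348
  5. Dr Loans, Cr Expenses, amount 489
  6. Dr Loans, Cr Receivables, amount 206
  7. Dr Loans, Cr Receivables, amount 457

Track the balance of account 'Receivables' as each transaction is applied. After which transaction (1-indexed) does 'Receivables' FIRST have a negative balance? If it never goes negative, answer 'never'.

After txn 1: Receivables=0
After txn 2: Receivables=458
After txn 3: Receivables=711
After txn 4: Receivables=1059
After txn 5: Receivables=1059
After txn 6: Receivables=853
After txn 7: Receivables=396

Answer: never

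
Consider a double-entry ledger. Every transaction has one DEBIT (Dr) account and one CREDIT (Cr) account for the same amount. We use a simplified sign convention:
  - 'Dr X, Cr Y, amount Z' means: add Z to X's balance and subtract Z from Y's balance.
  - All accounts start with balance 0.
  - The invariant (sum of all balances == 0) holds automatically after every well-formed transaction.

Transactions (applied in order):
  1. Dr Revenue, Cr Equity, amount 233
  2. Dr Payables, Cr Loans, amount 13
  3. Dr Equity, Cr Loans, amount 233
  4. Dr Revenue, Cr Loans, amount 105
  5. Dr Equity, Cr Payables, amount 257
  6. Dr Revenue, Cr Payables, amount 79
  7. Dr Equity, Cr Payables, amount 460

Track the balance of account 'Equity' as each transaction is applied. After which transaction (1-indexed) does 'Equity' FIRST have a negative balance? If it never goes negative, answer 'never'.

Answer: 1

Derivation:
After txn 1: Equity=-233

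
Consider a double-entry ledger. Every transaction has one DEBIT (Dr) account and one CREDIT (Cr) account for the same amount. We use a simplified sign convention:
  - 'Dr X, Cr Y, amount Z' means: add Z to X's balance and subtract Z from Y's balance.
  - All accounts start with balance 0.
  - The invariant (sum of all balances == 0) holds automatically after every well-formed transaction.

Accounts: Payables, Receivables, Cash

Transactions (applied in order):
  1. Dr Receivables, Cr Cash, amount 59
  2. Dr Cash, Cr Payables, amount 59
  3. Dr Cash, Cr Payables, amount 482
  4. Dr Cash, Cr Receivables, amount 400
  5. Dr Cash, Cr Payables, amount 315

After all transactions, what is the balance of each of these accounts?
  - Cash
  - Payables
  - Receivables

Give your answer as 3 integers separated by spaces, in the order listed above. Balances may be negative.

After txn 1 (Dr Receivables, Cr Cash, amount 59): Cash=-59 Receivables=59
After txn 2 (Dr Cash, Cr Payables, amount 59): Cash=0 Payables=-59 Receivables=59
After txn 3 (Dr Cash, Cr Payables, amount 482): Cash=482 Payables=-541 Receivables=59
After txn 4 (Dr Cash, Cr Receivables, amount 400): Cash=882 Payables=-541 Receivables=-341
After txn 5 (Dr Cash, Cr Payables, amount 315): Cash=1197 Payables=-856 Receivables=-341

Answer: 1197 -856 -341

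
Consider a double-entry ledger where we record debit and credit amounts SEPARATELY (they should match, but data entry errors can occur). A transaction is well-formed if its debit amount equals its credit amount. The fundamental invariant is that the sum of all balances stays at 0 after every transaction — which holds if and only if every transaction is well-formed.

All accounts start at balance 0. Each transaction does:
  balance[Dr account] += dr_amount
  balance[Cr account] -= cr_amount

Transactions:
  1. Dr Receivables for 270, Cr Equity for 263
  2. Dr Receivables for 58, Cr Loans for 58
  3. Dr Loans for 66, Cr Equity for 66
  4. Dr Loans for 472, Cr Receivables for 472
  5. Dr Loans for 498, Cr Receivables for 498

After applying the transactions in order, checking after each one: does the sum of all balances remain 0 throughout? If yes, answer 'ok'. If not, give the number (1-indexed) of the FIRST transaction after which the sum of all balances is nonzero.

Answer: 1

Derivation:
After txn 1: dr=270 cr=263 sum_balances=7
After txn 2: dr=58 cr=58 sum_balances=7
After txn 3: dr=66 cr=66 sum_balances=7
After txn 4: dr=472 cr=472 sum_balances=7
After txn 5: dr=498 cr=498 sum_balances=7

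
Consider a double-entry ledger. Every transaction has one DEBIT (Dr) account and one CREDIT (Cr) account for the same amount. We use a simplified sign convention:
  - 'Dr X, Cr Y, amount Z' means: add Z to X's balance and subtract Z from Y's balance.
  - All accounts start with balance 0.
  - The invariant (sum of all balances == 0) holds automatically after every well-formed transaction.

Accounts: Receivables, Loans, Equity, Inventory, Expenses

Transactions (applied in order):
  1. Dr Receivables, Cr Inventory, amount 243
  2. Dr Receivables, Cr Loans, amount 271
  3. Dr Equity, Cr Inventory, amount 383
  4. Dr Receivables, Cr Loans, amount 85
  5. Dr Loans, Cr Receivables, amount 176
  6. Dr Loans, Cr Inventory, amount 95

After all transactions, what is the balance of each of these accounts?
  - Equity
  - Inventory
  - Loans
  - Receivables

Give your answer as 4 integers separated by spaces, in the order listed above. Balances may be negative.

Answer: 383 -721 -85 423

Derivation:
After txn 1 (Dr Receivables, Cr Inventory, amount 243): Inventory=-243 Receivables=243
After txn 2 (Dr Receivables, Cr Loans, amount 271): Inventory=-243 Loans=-271 Receivables=514
After txn 3 (Dr Equity, Cr Inventory, amount 383): Equity=383 Inventory=-626 Loans=-271 Receivables=514
After txn 4 (Dr Receivables, Cr Loans, amount 85): Equity=383 Inventory=-626 Loans=-356 Receivables=599
After txn 5 (Dr Loans, Cr Receivables, amount 176): Equity=383 Inventory=-626 Loans=-180 Receivables=423
After txn 6 (Dr Loans, Cr Inventory, amount 95): Equity=383 Inventory=-721 Loans=-85 Receivables=423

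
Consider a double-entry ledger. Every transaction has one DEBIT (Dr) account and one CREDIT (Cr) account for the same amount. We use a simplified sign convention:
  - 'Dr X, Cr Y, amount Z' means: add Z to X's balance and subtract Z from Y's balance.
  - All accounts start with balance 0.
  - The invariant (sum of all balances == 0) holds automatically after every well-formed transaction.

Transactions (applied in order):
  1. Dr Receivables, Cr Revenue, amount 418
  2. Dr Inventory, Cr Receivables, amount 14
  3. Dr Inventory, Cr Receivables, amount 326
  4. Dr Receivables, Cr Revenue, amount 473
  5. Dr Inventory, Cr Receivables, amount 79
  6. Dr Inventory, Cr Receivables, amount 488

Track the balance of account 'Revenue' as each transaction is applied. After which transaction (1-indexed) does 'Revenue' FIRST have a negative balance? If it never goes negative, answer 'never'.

After txn 1: Revenue=-418

Answer: 1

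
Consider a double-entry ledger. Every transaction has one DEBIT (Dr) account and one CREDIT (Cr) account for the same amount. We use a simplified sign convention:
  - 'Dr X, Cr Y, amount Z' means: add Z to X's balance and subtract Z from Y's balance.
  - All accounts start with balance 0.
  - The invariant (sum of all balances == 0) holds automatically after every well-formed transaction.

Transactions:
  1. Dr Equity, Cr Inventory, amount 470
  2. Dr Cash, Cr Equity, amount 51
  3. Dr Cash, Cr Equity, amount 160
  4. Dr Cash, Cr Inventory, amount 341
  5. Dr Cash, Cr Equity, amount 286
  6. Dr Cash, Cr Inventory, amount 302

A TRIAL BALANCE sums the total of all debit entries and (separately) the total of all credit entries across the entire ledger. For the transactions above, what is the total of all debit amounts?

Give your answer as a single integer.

Answer: 1610

Derivation:
Txn 1: debit+=470
Txn 2: debit+=51
Txn 3: debit+=160
Txn 4: debit+=341
Txn 5: debit+=286
Txn 6: debit+=302
Total debits = 1610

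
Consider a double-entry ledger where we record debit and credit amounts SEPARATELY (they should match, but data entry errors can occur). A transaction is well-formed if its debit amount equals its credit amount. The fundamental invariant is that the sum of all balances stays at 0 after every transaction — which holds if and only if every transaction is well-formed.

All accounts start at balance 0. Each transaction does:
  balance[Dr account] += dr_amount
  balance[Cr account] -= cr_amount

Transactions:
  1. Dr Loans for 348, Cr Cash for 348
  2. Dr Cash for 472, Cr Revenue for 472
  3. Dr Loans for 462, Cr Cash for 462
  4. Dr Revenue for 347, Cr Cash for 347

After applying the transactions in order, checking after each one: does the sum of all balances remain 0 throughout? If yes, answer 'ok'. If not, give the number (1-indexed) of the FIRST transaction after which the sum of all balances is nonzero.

After txn 1: dr=348 cr=348 sum_balances=0
After txn 2: dr=472 cr=472 sum_balances=0
After txn 3: dr=462 cr=462 sum_balances=0
After txn 4: dr=347 cr=347 sum_balances=0

Answer: ok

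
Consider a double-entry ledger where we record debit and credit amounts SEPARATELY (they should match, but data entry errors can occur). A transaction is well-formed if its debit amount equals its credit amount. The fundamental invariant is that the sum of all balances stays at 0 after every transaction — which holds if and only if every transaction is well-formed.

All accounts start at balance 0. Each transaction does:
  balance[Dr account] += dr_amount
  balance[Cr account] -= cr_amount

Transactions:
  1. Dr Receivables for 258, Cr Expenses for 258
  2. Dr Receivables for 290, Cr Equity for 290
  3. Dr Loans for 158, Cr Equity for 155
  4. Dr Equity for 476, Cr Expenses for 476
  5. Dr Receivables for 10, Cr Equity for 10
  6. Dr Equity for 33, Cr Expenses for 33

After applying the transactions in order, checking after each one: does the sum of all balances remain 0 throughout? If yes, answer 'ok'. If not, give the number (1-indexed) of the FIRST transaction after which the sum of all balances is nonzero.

After txn 1: dr=258 cr=258 sum_balances=0
After txn 2: dr=290 cr=290 sum_balances=0
After txn 3: dr=158 cr=155 sum_balances=3
After txn 4: dr=476 cr=476 sum_balances=3
After txn 5: dr=10 cr=10 sum_balances=3
After txn 6: dr=33 cr=33 sum_balances=3

Answer: 3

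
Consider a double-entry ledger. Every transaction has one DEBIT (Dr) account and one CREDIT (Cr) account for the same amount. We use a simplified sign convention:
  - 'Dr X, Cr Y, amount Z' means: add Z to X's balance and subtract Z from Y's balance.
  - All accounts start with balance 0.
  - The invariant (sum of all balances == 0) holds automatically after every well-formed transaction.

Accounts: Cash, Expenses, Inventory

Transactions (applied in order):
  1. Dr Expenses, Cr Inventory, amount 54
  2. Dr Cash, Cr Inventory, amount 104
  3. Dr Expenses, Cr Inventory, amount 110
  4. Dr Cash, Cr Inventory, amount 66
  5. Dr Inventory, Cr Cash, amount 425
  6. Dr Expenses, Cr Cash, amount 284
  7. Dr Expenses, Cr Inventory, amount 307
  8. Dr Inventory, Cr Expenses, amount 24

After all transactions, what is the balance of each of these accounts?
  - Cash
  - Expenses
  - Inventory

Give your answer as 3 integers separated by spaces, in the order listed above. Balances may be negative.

Answer: -539 731 -192

Derivation:
After txn 1 (Dr Expenses, Cr Inventory, amount 54): Expenses=54 Inventory=-54
After txn 2 (Dr Cash, Cr Inventory, amount 104): Cash=104 Expenses=54 Inventory=-158
After txn 3 (Dr Expenses, Cr Inventory, amount 110): Cash=104 Expenses=164 Inventory=-268
After txn 4 (Dr Cash, Cr Inventory, amount 66): Cash=170 Expenses=164 Inventory=-334
After txn 5 (Dr Inventory, Cr Cash, amount 425): Cash=-255 Expenses=164 Inventory=91
After txn 6 (Dr Expenses, Cr Cash, amount 284): Cash=-539 Expenses=448 Inventory=91
After txn 7 (Dr Expenses, Cr Inventory, amount 307): Cash=-539 Expenses=755 Inventory=-216
After txn 8 (Dr Inventory, Cr Expenses, amount 24): Cash=-539 Expenses=731 Inventory=-192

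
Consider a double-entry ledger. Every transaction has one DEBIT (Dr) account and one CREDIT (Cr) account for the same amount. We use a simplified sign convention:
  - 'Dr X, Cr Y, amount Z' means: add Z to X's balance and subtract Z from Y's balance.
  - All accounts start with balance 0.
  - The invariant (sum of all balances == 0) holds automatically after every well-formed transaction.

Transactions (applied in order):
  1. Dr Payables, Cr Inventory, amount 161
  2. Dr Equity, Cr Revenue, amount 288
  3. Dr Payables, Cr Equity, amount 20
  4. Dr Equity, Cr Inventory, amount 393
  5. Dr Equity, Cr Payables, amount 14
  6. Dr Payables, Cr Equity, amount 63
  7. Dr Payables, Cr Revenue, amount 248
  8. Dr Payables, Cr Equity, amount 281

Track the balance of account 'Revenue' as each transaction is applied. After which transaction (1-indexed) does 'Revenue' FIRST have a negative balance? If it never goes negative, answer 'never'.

Answer: 2

Derivation:
After txn 1: Revenue=0
After txn 2: Revenue=-288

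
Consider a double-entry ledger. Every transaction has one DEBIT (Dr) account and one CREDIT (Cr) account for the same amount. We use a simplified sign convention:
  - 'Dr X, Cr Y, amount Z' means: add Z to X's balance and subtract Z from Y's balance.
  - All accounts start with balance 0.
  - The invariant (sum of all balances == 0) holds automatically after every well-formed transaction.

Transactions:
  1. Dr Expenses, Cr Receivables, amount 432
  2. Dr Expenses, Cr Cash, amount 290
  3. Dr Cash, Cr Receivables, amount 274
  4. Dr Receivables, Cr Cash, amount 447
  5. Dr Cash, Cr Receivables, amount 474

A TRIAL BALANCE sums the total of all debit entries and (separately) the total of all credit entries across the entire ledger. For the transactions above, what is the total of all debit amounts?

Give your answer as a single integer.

Txn 1: debit+=432
Txn 2: debit+=290
Txn 3: debit+=274
Txn 4: debit+=447
Txn 5: debit+=474
Total debits = 1917

Answer: 1917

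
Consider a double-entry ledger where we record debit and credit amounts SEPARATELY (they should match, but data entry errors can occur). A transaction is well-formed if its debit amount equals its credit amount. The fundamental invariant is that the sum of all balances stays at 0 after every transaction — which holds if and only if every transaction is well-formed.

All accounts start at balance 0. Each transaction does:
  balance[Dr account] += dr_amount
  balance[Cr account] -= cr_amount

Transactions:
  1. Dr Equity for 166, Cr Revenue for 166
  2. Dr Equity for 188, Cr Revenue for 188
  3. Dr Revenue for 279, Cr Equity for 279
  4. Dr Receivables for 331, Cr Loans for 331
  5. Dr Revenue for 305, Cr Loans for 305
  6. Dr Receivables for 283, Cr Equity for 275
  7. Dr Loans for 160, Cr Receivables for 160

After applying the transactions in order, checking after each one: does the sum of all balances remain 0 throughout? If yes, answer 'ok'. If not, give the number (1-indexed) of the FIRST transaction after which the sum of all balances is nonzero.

Answer: 6

Derivation:
After txn 1: dr=166 cr=166 sum_balances=0
After txn 2: dr=188 cr=188 sum_balances=0
After txn 3: dr=279 cr=279 sum_balances=0
After txn 4: dr=331 cr=331 sum_balances=0
After txn 5: dr=305 cr=305 sum_balances=0
After txn 6: dr=283 cr=275 sum_balances=8
After txn 7: dr=160 cr=160 sum_balances=8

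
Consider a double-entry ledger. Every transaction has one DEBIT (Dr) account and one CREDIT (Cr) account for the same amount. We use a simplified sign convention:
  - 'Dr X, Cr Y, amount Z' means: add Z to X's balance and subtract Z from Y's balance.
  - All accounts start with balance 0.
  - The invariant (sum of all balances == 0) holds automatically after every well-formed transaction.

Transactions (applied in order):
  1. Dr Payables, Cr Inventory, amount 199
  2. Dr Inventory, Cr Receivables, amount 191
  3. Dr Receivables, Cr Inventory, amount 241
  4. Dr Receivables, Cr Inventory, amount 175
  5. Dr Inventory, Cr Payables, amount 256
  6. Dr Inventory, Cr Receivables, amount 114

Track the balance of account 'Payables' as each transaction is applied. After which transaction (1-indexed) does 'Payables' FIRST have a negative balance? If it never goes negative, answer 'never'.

Answer: 5

Derivation:
After txn 1: Payables=199
After txn 2: Payables=199
After txn 3: Payables=199
After txn 4: Payables=199
After txn 5: Payables=-57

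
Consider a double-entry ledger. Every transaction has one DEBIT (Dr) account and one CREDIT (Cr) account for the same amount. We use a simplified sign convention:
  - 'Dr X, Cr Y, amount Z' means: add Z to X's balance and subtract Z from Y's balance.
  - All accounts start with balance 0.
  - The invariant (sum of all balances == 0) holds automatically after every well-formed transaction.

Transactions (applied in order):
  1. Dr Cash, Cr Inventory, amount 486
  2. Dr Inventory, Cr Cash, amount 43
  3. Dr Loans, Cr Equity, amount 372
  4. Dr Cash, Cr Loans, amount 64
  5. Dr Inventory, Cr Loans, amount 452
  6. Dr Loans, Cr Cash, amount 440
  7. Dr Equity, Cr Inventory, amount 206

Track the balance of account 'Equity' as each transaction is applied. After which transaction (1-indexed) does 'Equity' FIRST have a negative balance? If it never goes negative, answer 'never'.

After txn 1: Equity=0
After txn 2: Equity=0
After txn 3: Equity=-372

Answer: 3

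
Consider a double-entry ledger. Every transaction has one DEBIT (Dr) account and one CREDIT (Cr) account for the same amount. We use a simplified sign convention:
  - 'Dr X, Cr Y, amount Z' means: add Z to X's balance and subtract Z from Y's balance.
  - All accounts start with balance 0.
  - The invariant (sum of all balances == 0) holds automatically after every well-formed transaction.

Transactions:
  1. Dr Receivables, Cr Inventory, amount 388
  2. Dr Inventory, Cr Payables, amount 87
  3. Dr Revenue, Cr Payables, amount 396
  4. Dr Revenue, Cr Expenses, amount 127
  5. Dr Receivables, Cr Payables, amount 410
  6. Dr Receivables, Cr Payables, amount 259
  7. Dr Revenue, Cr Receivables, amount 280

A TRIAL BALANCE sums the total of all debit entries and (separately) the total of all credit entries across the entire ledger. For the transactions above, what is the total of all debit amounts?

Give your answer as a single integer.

Answer: 1947

Derivation:
Txn 1: debit+=388
Txn 2: debit+=87
Txn 3: debit+=396
Txn 4: debit+=127
Txn 5: debit+=410
Txn 6: debit+=259
Txn 7: debit+=280
Total debits = 1947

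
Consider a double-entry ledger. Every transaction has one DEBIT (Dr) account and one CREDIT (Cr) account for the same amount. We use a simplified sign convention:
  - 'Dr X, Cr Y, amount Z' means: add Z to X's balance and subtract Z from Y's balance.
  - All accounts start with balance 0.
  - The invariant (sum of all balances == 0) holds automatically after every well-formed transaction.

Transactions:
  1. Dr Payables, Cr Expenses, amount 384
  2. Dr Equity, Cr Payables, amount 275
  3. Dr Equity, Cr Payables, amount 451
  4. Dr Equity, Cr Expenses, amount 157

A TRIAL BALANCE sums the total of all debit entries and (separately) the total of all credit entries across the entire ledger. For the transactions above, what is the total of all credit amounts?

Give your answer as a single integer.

Answer: 1267

Derivation:
Txn 1: credit+=384
Txn 2: credit+=275
Txn 3: credit+=451
Txn 4: credit+=157
Total credits = 1267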